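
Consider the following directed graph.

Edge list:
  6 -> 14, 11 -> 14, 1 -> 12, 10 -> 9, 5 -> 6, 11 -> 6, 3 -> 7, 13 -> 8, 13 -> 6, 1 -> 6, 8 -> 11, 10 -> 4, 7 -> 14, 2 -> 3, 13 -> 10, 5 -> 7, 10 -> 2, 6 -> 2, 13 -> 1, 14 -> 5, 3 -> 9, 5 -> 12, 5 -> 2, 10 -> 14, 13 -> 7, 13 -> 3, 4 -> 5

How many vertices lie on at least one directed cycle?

A vertex is on a directed cycle iff it belongs to a strongly connected component of size ≥ 2 (or has a self-loop).
The vertices on cycles are {2, 3, 5, 6, 7, 14} — 6 in total.

6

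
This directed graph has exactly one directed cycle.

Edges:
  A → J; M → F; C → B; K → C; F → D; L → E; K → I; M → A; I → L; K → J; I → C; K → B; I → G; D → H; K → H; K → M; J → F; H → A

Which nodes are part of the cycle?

DFS with gray/black marking from F:
F gray
  D gray
    H gray
      A gray
        J gray
          J→F: F is gray → back edge
Back edge closes the cycle F → D → H → A → J → F; its vertices are {A, D, F, H, J}.

A, D, F, H, J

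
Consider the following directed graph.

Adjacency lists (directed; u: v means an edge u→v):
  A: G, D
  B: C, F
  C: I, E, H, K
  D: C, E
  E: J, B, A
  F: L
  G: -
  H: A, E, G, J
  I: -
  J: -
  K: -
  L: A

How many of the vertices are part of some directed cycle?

8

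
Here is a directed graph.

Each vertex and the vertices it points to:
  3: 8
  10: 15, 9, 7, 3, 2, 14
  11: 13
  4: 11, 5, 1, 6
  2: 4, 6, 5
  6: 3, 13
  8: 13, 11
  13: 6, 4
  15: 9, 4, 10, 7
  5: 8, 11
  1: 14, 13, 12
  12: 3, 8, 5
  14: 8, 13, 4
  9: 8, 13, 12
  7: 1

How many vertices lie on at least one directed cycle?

A vertex is on a directed cycle iff it belongs to a strongly connected component of size ≥ 2 (or has a self-loop).
The vertices on cycles are {1, 3, 4, 5, 6, 8, 10, 11, 12, 13, 14, 15} — 12 in total.

12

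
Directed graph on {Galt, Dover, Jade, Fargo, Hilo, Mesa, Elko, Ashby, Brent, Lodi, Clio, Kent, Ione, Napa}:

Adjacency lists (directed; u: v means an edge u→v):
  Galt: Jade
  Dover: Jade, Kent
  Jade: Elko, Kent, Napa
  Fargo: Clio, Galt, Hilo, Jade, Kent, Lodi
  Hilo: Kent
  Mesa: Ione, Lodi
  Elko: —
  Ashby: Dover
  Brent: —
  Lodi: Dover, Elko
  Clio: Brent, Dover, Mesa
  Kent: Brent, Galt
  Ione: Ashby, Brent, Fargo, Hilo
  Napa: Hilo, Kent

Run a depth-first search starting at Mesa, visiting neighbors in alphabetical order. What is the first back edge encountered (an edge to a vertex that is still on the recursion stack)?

Galt->Jade

DFS from Mesa (visiting neighbors in alphabetical order); mark gray on enter, black on exit:
Mesa gray
  Ione gray
    Ashby gray
      Dover gray
        Jade gray
          Elko gray
          Elko black
          Kent gray
            Brent gray
            Brent black
            Galt gray
              Galt→Jade: Jade is gray → back edge
First back edge: Galt → Jade.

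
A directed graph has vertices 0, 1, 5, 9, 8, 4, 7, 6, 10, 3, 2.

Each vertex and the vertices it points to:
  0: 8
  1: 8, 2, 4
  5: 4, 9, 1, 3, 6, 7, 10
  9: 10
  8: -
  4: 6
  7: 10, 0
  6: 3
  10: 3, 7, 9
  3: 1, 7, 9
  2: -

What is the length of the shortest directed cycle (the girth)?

For each vertex v, BFS finds the shortest path from v back to v.
The shortest such closed walk is 10 → 9 → 10, length 2.

2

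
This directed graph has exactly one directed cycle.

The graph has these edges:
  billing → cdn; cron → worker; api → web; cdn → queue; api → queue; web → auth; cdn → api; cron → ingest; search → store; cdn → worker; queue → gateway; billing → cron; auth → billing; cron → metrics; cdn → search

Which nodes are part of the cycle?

api, cdn, web, auth, billing

DFS with gray/black marking from auth:
auth gray
  billing gray
    cdn gray
      worker gray
      worker black
      search gray
        store gray
        store black
      search black
      queue gray
        gateway gray
        gateway black
      queue black
      api gray
        web gray
          web→auth: auth is gray → back edge
Back edge closes the cycle auth → billing → cdn → api → web → auth; its vertices are {api, cdn, web, auth, billing}.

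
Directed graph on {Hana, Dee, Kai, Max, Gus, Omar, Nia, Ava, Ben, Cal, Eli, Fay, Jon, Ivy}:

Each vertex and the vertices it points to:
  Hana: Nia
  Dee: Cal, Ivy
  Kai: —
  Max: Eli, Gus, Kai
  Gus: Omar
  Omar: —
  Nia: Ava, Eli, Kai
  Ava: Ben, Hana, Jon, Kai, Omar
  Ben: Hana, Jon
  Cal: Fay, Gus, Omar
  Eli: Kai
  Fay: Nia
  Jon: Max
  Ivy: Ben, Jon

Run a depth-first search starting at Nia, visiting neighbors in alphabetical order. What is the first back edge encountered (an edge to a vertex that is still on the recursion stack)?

DFS from Nia (visiting neighbors in alphabetical order); mark gray on enter, black on exit:
Nia gray
  Ava gray
    Ben gray
      Hana gray
        Hana→Nia: Nia is gray → back edge
First back edge: Hana → Nia.

Hana→Nia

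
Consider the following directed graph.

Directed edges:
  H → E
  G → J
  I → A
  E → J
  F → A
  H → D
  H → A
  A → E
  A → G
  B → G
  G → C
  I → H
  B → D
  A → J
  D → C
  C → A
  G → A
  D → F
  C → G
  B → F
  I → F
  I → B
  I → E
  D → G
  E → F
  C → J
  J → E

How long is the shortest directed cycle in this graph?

2

For each vertex v, BFS finds the shortest path from v back to v.
The shortest such closed walk is E → J → E, length 2.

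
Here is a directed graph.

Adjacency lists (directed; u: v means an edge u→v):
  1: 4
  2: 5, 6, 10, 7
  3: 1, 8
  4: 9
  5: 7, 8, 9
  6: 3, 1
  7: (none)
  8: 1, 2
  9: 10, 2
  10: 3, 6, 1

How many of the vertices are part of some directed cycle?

A vertex is on a directed cycle iff it belongs to a strongly connected component of size ≥ 2 (or has a self-loop).
The vertices on cycles are {1, 2, 3, 4, 5, 6, 8, 9, 10} — 9 in total.

9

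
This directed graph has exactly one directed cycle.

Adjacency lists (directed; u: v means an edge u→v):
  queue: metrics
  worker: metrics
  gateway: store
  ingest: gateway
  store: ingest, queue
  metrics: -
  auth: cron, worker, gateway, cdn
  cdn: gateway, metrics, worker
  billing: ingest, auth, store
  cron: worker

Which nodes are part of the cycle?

store, ingest, gateway

DFS with gray/black marking from store:
store gray
  ingest gray
    gateway gray
      gateway→store: store is gray → back edge
Back edge closes the cycle store → ingest → gateway → store; its vertices are {store, ingest, gateway}.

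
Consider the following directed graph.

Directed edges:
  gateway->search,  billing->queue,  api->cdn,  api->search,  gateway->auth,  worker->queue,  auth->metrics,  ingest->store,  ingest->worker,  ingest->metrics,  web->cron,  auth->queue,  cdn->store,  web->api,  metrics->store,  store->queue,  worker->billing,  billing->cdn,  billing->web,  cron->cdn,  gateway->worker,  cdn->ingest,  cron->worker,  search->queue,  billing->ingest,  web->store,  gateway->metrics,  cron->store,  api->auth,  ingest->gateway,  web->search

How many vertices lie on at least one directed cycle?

A vertex is on a directed cycle iff it belongs to a strongly connected component of size ≥ 2 (or has a self-loop).
The vertices on cycles are {api, cdn, web, cron, ingest, worker, billing, gateway} — 8 in total.

8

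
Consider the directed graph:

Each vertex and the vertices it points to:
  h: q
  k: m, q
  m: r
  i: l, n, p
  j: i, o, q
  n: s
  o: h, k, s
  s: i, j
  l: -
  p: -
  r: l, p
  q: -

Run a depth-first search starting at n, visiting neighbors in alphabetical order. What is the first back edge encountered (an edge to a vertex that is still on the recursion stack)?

i->n

DFS from n (visiting neighbors in alphabetical order); mark gray on enter, black on exit:
n gray
  s gray
    i gray
      l gray
      l black
      i→n: n is gray → back edge
First back edge: i → n.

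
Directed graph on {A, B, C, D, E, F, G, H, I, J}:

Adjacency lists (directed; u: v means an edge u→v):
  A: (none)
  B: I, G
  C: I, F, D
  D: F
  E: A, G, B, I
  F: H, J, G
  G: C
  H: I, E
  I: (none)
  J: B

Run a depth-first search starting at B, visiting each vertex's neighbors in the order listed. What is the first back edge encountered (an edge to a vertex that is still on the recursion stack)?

E->G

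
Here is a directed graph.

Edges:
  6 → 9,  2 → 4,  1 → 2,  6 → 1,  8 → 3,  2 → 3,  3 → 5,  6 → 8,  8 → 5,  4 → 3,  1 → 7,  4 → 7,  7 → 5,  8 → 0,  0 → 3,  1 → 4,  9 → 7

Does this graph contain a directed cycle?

No

DFS with white/gray/black marking, starting from 4:
4 gray
  3 gray
    5 gray
    5 black
  3 black
  7 gray
    7→5: 5 black — skip
  7 black
4 black
9 gray
  9→7: 7 black — skip
9 black
0 gray
  0→3: 3 black — skip
0 black
6 gray
  1 gray
    1→4: 4 black — skip
    2 gray
      2→4: 4 black — skip
      2→3: 3 black — skip
    2 black
    1→7: 7 black — skip
  1 black
  6→9: 9 black — skip
  8 gray
    8→0: 0 black — skip
    8→5: 5 black — skip
    8→3: 3 black — skip
  8 black
6 black
Every edge goes to a white or black vertex — no back edge, so the graph is acyclic.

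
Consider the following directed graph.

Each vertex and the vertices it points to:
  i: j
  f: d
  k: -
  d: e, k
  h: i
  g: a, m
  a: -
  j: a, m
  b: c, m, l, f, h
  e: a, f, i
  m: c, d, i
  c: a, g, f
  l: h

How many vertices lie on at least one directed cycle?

A vertex is on a directed cycle iff it belongs to a strongly connected component of size ≥ 2 (or has a self-loop).
The vertices on cycles are {c, d, e, f, g, i, j, m} — 8 in total.

8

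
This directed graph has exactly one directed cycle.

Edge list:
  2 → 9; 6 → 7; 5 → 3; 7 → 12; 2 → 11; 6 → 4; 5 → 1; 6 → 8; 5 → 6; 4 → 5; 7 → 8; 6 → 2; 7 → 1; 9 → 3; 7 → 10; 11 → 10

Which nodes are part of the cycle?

4, 5, 6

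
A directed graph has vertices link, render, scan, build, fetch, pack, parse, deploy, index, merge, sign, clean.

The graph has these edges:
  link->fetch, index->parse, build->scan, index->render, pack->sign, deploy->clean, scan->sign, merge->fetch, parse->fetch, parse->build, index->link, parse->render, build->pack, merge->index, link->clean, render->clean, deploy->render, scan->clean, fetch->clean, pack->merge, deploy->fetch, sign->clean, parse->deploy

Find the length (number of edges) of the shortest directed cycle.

5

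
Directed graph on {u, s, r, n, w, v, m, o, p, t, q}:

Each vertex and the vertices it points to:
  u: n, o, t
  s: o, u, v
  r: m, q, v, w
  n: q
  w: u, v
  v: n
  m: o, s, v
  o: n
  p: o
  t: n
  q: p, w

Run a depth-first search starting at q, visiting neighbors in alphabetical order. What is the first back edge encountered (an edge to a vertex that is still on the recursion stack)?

n→q

DFS from q (visiting neighbors in alphabetical order); mark gray on enter, black on exit:
q gray
  p gray
    o gray
      n gray
        n→q: q is gray → back edge
First back edge: n → q.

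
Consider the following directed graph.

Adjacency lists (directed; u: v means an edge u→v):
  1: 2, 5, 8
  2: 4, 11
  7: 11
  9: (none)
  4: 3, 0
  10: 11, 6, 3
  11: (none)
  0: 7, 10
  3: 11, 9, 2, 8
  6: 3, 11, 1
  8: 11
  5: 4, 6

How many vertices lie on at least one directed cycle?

8

A vertex is on a directed cycle iff it belongs to a strongly connected component of size ≥ 2 (or has a self-loop).
The vertices on cycles are {0, 1, 2, 3, 4, 5, 6, 10} — 8 in total.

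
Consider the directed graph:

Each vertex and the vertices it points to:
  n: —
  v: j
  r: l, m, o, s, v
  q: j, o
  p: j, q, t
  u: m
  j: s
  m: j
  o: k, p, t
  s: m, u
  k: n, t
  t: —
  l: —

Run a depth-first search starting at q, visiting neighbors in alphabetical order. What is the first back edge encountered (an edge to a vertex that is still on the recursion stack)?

m→j

DFS from q (visiting neighbors in alphabetical order); mark gray on enter, black on exit:
q gray
  j gray
    s gray
      m gray
        m→j: j is gray → back edge
First back edge: m → j.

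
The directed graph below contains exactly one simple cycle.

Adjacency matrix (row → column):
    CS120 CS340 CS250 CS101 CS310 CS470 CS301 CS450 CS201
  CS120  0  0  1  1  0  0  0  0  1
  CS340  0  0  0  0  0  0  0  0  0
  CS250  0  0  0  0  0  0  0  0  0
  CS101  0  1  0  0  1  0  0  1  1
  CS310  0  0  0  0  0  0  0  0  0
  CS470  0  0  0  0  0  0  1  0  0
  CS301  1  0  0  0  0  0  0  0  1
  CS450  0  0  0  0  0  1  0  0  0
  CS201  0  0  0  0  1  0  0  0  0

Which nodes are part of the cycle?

CS101, CS120, CS301, CS450, CS470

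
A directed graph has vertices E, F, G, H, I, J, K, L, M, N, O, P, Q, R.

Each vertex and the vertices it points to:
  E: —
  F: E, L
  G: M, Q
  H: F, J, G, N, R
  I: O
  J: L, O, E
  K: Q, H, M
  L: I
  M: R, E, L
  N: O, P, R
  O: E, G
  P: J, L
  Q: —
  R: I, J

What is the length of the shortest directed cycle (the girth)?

5

For each vertex v, BFS finds the shortest path from v back to v.
The shortest such closed walk is O → G → M → L → I → O, length 5.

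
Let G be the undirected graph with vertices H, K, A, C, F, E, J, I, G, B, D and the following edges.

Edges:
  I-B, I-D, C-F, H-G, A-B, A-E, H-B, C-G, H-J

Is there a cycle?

DFS, tracking each vertex's parent; an edge to a visited non-parent vertex closes a cycle.
Start from J:
visit J (parent –)
  visit H (parent J)
    H–J: parent, skip
    visit G (parent H)
      G–H: parent, skip
      visit C (parent G)
        C–G: parent, skip
        visit F (parent C)
          F–C: parent, skip
    visit B (parent H)
      visit A (parent B)
        A–B: parent, skip
        visit E (parent A)
          E–A: parent, skip
      B–H: parent, skip
      visit I (parent B)
        visit D (parent I)
          D–I: parent, skip
        I–B: parent, skip
visit K (parent –)
No non-parent visited neighbor found — the graph is a forest.

No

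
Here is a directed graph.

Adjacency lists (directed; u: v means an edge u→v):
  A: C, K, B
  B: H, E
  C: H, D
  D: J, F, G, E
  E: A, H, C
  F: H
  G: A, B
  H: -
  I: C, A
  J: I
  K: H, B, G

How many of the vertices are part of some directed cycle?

9

A vertex is on a directed cycle iff it belongs to a strongly connected component of size ≥ 2 (or has a self-loop).
The vertices on cycles are {A, B, C, D, E, G, I, J, K} — 9 in total.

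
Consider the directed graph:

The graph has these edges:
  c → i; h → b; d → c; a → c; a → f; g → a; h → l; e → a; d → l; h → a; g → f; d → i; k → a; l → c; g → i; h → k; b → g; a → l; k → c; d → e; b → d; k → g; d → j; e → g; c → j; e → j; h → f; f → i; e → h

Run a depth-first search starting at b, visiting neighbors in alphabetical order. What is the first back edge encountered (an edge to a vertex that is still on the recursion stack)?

DFS from b (visiting neighbors in alphabetical order); mark gray on enter, black on exit:
b gray
  d gray
    c gray
      i gray
      i black
      j gray
      j black
    c black
    e gray
      a gray
        a→c: c black — skip
        f gray
          f→i: i black — skip
        f black
        l gray
          l→c: c black — skip
        l black
      a black
      g gray
        g→a: a black — skip
        g→f: f black — skip
        g→i: i black — skip
      g black
      h gray
        h→a: a black — skip
        h→b: b is gray → back edge
First back edge: h → b.

h->b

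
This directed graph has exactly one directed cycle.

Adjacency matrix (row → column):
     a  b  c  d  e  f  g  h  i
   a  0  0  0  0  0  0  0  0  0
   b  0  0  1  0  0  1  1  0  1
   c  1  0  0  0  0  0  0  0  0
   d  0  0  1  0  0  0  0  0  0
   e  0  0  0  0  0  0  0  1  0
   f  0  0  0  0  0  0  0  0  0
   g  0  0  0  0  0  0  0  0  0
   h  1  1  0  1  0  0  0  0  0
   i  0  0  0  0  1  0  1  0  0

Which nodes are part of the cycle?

DFS with gray/black marking from h:
h gray
  b gray
    g gray
    g black
    i gray
      e gray
        e→h: h is gray → back edge
Back edge closes the cycle h → b → i → e → h; its vertices are {b, e, h, i}.

b, e, h, i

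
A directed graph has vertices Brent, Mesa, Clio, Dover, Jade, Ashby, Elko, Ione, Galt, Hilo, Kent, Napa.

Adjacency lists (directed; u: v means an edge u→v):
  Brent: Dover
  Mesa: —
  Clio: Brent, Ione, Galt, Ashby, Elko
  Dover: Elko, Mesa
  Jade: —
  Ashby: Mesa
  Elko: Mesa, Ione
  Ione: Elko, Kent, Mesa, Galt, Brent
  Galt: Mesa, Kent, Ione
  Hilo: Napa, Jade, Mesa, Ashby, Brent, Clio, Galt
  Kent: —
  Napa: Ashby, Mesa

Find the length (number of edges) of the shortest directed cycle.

2

For each vertex v, BFS finds the shortest path from v back to v.
The shortest such closed walk is Ione → Elko → Ione, length 2.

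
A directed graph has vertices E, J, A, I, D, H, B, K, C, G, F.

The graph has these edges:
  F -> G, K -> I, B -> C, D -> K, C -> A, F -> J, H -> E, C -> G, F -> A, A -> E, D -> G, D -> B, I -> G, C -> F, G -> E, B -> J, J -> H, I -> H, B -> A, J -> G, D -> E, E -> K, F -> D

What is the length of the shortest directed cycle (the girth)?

4

For each vertex v, BFS finds the shortest path from v back to v.
The shortest such closed walk is F → D → B → C → F, length 4.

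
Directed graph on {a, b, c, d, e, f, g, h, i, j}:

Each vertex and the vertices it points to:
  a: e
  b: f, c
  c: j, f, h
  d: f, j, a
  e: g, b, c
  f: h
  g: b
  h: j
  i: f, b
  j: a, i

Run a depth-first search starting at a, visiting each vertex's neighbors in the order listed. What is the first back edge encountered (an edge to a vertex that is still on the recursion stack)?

j→a

DFS from a (visiting each vertex's neighbors in the order listed); mark gray on enter, black on exit:
a gray
  e gray
    g gray
      b gray
        f gray
          h gray
            j gray
              j→a: a is gray → back edge
First back edge: j → a.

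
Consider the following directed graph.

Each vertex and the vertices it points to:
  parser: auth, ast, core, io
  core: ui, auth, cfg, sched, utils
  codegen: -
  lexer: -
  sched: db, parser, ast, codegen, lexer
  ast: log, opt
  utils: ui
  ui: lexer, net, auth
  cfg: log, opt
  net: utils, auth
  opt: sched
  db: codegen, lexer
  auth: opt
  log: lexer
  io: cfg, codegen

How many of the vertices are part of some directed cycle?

11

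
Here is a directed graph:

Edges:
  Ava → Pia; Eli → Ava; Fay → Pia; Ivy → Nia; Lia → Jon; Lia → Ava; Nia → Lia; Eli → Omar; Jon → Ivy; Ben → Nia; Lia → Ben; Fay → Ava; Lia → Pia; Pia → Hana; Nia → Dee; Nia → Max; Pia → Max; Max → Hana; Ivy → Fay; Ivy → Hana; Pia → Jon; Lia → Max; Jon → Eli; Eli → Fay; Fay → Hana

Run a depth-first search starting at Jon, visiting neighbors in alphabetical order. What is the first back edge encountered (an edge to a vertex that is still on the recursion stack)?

Pia->Jon

DFS from Jon (visiting neighbors in alphabetical order); mark gray on enter, black on exit:
Jon gray
  Eli gray
    Ava gray
      Pia gray
        Hana gray
        Hana black
        Pia→Jon: Jon is gray → back edge
First back edge: Pia → Jon.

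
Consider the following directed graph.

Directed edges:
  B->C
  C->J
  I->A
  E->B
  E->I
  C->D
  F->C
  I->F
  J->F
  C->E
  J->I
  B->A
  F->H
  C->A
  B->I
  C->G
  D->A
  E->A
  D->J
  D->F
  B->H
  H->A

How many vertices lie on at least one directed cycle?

7

A vertex is on a directed cycle iff it belongs to a strongly connected component of size ≥ 2 (or has a self-loop).
The vertices on cycles are {B, C, D, E, F, I, J} — 7 in total.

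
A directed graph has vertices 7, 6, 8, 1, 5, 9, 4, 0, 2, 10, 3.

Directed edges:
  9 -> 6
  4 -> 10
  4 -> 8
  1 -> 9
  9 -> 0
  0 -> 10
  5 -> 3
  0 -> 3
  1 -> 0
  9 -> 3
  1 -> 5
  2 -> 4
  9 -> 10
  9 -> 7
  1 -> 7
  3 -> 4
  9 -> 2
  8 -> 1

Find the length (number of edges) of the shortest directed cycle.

For each vertex v, BFS finds the shortest path from v back to v.
The shortest such closed walk is 4 → 8 → 1 → 5 → 3 → 4, length 5.

5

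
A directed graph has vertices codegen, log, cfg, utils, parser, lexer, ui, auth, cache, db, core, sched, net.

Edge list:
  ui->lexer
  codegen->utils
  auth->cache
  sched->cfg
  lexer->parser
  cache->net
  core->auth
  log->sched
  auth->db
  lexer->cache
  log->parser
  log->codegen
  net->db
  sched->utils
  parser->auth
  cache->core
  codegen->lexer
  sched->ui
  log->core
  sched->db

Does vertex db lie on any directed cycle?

No

db lies on a cycle iff there is a path from db back to itself.
Exploring from db, it never reaches itself; equivalently, its strongly connected component is a singleton.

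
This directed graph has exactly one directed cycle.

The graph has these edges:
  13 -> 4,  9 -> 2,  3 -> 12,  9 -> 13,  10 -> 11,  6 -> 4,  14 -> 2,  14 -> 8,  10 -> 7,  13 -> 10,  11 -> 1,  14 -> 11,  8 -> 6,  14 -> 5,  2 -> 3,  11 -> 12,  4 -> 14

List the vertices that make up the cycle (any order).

4, 6, 8, 14

DFS with gray/black marking from 4:
4 gray
  14 gray
    11 gray
      12 gray
      12 black
      1 gray
      1 black
    11 black
    2 gray
      3 gray
        3→12: 12 black — skip
      3 black
    2 black
    8 gray
      6 gray
        6→4: 4 is gray → back edge
Back edge closes the cycle 4 → 14 → 8 → 6 → 4; its vertices are {4, 6, 8, 14}.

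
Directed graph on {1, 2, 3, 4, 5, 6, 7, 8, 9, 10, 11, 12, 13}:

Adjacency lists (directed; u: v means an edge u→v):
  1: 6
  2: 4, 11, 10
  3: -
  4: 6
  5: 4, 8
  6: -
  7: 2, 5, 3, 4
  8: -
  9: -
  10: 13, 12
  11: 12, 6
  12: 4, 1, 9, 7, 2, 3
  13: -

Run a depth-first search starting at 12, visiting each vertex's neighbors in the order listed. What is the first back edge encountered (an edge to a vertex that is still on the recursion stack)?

11→12

DFS from 12 (visiting each vertex's neighbors in the order listed); mark gray on enter, black on exit:
12 gray
  4 gray
    6 gray
    6 black
  4 black
  1 gray
    1→6: 6 black — skip
  1 black
  9 gray
  9 black
  7 gray
    2 gray
      2→4: 4 black — skip
      11 gray
        11→12: 12 is gray → back edge
First back edge: 11 → 12.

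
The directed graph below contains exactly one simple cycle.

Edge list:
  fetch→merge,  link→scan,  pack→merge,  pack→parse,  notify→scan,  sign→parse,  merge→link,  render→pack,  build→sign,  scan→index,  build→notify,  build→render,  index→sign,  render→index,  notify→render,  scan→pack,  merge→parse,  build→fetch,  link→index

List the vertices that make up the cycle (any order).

DFS with gray/black marking from merge:
merge gray
  parse gray
  parse black
  link gray
    scan gray
      pack gray
        pack→merge: merge is gray → back edge
Back edge closes the cycle merge → link → scan → pack → merge; its vertices are {link, pack, scan, merge}.

link, pack, scan, merge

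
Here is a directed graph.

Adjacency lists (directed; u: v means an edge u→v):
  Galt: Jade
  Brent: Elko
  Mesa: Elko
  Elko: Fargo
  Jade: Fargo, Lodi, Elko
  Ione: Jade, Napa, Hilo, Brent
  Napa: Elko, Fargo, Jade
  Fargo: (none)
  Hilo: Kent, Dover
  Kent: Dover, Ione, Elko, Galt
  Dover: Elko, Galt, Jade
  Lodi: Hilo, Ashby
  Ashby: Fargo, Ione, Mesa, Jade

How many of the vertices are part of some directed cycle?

A vertex is on a directed cycle iff it belongs to a strongly connected component of size ≥ 2 (or has a self-loop).
The vertices on cycles are {Galt, Hilo, Ione, Jade, Kent, Lodi, Napa, Ashby, Dover} — 9 in total.

9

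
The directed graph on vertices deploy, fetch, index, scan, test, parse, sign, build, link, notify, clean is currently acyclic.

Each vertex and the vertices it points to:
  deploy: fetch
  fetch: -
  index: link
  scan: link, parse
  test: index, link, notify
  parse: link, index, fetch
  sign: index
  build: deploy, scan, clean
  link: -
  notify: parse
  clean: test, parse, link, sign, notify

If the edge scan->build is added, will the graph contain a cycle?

Adding scan→build creates a cycle iff build can already reach scan.
Path from build: build → scan.
So build → … → scan → build is a cycle.

Yes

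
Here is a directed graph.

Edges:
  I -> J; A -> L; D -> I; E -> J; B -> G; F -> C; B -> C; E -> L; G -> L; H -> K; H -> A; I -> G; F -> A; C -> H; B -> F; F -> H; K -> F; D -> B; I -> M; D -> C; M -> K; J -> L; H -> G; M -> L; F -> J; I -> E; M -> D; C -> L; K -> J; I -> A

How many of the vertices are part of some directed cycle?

7

A vertex is on a directed cycle iff it belongs to a strongly connected component of size ≥ 2 (or has a self-loop).
The vertices on cycles are {C, D, F, H, I, K, M} — 7 in total.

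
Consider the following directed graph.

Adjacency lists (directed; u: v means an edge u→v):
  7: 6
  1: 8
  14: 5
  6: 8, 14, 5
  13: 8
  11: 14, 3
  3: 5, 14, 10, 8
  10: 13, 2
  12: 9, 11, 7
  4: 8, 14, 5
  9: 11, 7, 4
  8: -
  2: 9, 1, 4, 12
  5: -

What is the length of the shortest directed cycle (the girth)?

For each vertex v, BFS finds the shortest path from v back to v.
The shortest such closed walk is 10 → 2 → 12 → 11 → 3 → 10, length 5.

5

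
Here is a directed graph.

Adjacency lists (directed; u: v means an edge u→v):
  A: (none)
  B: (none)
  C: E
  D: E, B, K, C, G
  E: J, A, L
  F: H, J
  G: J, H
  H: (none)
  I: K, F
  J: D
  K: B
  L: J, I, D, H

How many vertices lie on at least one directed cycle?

A vertex is on a directed cycle iff it belongs to a strongly connected component of size ≥ 2 (or has a self-loop).
The vertices on cycles are {C, D, E, F, G, I, J, L} — 8 in total.

8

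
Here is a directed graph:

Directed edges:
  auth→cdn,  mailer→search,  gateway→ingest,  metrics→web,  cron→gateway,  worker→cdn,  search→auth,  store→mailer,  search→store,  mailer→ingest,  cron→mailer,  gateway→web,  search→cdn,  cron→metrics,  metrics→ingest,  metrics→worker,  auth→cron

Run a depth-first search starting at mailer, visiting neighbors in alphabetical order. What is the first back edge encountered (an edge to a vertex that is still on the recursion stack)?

cron→mailer

DFS from mailer (visiting neighbors in alphabetical order); mark gray on enter, black on exit:
mailer gray
  ingest gray
  ingest black
  search gray
    auth gray
      cdn gray
      cdn black
      cron gray
        gateway gray
          gateway→ingest: ingest black — skip
          web gray
          web black
        gateway black
        cron→mailer: mailer is gray → back edge
First back edge: cron → mailer.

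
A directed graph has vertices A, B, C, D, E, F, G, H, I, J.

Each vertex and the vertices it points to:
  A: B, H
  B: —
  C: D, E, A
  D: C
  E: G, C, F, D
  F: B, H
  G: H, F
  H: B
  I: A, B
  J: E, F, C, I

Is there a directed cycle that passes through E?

Yes

E is on a cycle iff E can reach itself via ≥1 edge.
E → C → E — yes.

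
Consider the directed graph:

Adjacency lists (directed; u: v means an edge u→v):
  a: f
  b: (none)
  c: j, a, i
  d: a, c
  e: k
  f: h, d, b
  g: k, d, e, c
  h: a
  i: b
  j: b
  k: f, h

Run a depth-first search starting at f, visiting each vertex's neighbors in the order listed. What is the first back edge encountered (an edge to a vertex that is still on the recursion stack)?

a->f

DFS from f (visiting each vertex's neighbors in the order listed); mark gray on enter, black on exit:
f gray
  h gray
    a gray
      a→f: f is gray → back edge
First back edge: a → f.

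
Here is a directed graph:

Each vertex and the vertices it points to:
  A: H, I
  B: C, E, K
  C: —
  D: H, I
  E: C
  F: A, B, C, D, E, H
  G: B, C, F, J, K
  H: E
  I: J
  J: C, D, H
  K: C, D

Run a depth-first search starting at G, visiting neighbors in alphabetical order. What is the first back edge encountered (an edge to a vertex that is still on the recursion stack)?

DFS from G (visiting neighbors in alphabetical order); mark gray on enter, black on exit:
G gray
  B gray
    C gray
    C black
    E gray
      E→C: C black — skip
    E black
    K gray
      K→C: C black — skip
      D gray
        H gray
          H→E: E black — skip
        H black
        I gray
          J gray
            J→C: C black — skip
            J→D: D is gray → back edge
First back edge: J → D.

J→D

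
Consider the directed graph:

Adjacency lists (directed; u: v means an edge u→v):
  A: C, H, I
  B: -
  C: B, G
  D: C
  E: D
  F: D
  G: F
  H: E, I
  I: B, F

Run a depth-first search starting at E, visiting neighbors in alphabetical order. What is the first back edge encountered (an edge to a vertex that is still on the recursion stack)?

F→D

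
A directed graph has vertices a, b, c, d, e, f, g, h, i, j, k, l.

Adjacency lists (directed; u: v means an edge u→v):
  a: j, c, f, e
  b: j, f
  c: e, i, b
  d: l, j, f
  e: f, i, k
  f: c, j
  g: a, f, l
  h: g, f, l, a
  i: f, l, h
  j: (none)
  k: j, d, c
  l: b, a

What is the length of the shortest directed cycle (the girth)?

For each vertex v, BFS finds the shortest path from v back to v.
The shortest such closed walk is c → i → f → c, length 3.

3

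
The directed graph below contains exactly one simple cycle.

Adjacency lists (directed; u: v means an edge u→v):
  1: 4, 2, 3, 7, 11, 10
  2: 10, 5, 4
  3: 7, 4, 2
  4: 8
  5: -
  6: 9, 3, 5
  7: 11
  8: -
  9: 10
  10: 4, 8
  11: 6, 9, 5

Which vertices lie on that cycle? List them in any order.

3, 6, 7, 11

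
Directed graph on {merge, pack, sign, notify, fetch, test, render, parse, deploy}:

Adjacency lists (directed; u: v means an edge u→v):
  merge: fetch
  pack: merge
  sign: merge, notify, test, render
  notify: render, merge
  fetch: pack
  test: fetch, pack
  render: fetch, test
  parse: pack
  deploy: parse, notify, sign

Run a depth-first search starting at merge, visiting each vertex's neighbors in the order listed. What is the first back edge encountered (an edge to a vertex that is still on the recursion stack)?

DFS from merge (visiting each vertex's neighbors in the order listed); mark gray on enter, black on exit:
merge gray
  fetch gray
    pack gray
      pack→merge: merge is gray → back edge
First back edge: pack → merge.

pack->merge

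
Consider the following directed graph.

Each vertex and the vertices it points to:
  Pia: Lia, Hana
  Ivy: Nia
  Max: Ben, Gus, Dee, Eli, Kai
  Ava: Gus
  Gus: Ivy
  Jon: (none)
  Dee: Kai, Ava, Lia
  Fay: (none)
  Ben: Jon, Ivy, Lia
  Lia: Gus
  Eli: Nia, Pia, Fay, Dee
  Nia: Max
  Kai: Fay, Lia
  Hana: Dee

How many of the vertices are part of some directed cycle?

12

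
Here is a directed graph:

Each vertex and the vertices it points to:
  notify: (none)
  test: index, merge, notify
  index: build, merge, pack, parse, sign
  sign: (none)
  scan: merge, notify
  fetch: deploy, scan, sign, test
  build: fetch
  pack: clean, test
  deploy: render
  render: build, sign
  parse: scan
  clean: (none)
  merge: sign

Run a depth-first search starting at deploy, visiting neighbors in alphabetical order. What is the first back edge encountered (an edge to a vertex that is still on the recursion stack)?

fetch→deploy

DFS from deploy (visiting neighbors in alphabetical order); mark gray on enter, black on exit:
deploy gray
  render gray
    build gray
      fetch gray
        fetch→deploy: deploy is gray → back edge
First back edge: fetch → deploy.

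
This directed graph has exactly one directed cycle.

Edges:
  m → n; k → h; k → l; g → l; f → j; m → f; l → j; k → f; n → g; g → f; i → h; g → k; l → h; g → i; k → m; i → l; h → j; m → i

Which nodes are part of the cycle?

g, k, m, n

DFS with gray/black marking from n:
n gray
  g gray
    f gray
      j gray
      j black
    f black
    i gray
      h gray
        h→j: j black — skip
      h black
      l gray
        l→h: h black — skip
        l→j: j black — skip
      l black
    i black
    g→l: l black — skip
    k gray
      m gray
        m→f: f black — skip
        m→n: n is gray → back edge
Back edge closes the cycle n → g → k → m → n; its vertices are {g, k, m, n}.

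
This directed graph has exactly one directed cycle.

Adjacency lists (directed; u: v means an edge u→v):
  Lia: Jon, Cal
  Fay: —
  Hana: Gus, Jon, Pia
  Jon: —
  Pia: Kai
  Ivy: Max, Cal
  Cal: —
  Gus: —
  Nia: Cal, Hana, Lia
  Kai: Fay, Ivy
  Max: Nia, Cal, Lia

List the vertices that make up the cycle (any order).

Ivy, Kai, Max, Nia, Pia, Hana

DFS with gray/black marking from Nia:
Nia gray
  Cal gray
  Cal black
  Hana gray
    Gus gray
    Gus black
    Jon gray
    Jon black
    Pia gray
      Kai gray
        Fay gray
        Fay black
        Ivy gray
          Max gray
            Max→Nia: Nia is gray → back edge
Back edge closes the cycle Nia → Hana → Pia → Kai → Ivy → Max → Nia; its vertices are {Ivy, Kai, Max, Nia, Pia, Hana}.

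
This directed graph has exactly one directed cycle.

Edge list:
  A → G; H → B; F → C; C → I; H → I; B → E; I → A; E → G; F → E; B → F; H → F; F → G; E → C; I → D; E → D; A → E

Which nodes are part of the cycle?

A, C, E, I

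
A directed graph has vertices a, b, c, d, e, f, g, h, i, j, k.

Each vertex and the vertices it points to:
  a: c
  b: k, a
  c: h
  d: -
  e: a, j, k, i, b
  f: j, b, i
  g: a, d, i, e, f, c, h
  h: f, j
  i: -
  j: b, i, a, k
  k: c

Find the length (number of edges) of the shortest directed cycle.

4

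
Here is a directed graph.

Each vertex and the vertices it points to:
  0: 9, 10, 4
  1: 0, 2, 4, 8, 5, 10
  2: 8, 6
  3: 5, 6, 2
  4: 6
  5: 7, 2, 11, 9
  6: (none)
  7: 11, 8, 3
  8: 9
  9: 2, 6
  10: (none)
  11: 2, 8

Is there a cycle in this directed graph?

Yes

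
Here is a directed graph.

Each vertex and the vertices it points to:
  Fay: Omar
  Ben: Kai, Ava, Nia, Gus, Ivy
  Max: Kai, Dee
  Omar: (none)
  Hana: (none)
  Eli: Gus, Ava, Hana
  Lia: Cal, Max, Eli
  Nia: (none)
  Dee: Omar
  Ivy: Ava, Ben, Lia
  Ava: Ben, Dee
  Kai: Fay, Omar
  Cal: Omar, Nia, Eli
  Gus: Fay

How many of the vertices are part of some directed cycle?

A vertex is on a directed cycle iff it belongs to a strongly connected component of size ≥ 2 (or has a self-loop).
The vertices on cycles are {Ava, Ben, Cal, Eli, Ivy, Lia} — 6 in total.

6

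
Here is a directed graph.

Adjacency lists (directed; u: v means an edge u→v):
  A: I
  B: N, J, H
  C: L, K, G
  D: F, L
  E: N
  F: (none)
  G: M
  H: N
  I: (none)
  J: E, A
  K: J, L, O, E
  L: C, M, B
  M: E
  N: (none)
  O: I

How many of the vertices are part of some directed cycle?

3

A vertex is on a directed cycle iff it belongs to a strongly connected component of size ≥ 2 (or has a self-loop).
The vertices on cycles are {C, K, L} — 3 in total.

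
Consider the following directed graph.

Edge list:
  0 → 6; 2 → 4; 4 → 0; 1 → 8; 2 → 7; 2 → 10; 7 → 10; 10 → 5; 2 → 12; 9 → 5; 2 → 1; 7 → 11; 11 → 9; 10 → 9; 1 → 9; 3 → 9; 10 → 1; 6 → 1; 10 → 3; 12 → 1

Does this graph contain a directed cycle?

No

DFS with white/gray/black marking, starting from 2:
2 gray
  7 gray
    11 gray
      9 gray
        5 gray
        5 black
      9 black
    11 black
    10 gray
      1 gray
        1→9: 9 black — skip
        8 gray
        8 black
      1 black
      10→5: 5 black — skip
      10→9: 9 black — skip
      3 gray
        3→9: 9 black — skip
      3 black
    10 black
  7 black
  4 gray
    0 gray
      6 gray
        6→1: 1 black — skip
      6 black
    0 black
  4 black
  2→10: 10 black — skip
  12 gray
    12→1: 1 black — skip
  12 black
  2→1: 1 black — skip
2 black
Every edge goes to a white or black vertex — no back edge, so the graph is acyclic.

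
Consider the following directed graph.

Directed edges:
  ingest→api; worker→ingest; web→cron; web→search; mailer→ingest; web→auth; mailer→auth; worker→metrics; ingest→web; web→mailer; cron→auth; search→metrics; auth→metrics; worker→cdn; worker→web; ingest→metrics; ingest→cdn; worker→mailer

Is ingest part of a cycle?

Yes

ingest is on a cycle iff ingest can reach itself via ≥1 edge.
ingest → web → mailer → ingest — yes.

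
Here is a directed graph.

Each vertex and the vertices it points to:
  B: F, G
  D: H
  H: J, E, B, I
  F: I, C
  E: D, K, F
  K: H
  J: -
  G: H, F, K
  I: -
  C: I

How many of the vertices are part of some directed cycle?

A vertex is on a directed cycle iff it belongs to a strongly connected component of size ≥ 2 (or has a self-loop).
The vertices on cycles are {B, D, E, G, H, K} — 6 in total.

6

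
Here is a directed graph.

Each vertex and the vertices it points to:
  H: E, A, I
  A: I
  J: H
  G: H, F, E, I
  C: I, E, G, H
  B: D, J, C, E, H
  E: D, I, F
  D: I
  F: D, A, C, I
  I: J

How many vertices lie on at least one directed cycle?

9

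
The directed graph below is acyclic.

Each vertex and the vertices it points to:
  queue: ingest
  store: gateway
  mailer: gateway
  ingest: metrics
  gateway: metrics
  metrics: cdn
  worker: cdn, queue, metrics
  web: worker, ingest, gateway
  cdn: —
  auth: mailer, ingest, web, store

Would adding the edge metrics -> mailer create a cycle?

Yes

Adding metrics→mailer creates a cycle iff mailer can already reach metrics.
Path from mailer: mailer → gateway → metrics.
So mailer → … → metrics → mailer is a cycle.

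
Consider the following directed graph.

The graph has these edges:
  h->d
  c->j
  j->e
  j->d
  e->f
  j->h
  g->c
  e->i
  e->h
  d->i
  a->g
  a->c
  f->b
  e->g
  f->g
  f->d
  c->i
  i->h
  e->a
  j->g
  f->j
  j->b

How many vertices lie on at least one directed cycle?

A vertex is on a directed cycle iff it belongs to a strongly connected component of size ≥ 2 (or has a self-loop).
The vertices on cycles are {a, c, d, e, f, g, h, i, j} — 9 in total.

9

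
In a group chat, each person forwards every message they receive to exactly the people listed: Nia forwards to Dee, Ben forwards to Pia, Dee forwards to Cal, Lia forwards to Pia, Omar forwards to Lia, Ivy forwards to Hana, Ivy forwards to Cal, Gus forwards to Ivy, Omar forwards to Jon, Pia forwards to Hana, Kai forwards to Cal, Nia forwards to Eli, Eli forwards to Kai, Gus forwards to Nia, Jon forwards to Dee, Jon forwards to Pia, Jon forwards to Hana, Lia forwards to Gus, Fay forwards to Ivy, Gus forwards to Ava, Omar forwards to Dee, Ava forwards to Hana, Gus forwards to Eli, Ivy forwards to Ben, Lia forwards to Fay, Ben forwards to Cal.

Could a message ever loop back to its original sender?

DFS with white/gray/black marking, starting from Ben:
Ben gray
  Pia gray
    Hana gray
    Hana black
  Pia black
  Cal gray
  Cal black
Ben black
Ivy gray
  Ivy→Hana: Hana black — skip
  Ivy→Cal: Cal black — skip
  Ivy→Ben: Ben black — skip
Ivy black
Omar gray
  Lia gray
    Gus gray
      Ava gray
        Ava→Hana: Hana black — skip
      Ava black
      Nia gray
        Dee gray
          Dee→Cal: Cal black — skip
        Dee black
        Eli gray
          Kai gray
            Kai→Cal: Cal black — skip
          Kai black
        Eli black
      Nia black
      Gus→Eli: Eli black — skip
      Gus→Ivy: Ivy black — skip
    Gus black
    Fay gray
      Fay→Ivy: Ivy black — skip
    Fay black
    Lia→Pia: Pia black — skip
  Lia black
  Jon gray
    Jon→Dee: Dee black — skip
    Jon→Hana: Hana black — skip
    Jon→Pia: Pia black — skip
  Jon black
  Omar→Dee: Dee black — skip
Omar black
Every edge goes to a white or black vertex — no back edge, so the graph is acyclic.

No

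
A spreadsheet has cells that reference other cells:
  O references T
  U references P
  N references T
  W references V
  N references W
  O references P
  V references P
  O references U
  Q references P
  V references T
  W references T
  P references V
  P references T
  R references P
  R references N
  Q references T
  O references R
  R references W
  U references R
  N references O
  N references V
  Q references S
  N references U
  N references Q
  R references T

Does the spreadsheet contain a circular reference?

Yes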